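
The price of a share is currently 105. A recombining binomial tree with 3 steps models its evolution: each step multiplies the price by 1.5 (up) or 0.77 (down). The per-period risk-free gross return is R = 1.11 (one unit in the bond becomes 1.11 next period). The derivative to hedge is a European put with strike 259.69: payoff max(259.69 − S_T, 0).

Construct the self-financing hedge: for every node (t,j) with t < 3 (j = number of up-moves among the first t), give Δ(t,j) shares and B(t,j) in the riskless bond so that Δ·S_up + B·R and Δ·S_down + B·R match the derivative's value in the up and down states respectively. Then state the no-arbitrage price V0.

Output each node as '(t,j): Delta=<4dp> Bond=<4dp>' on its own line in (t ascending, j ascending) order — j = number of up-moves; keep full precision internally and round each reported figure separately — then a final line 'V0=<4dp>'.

(0,0): Delta=-0.7825 Bond=174.0417
(1,0): Delta=-1.0000 Bond=210.7702
(1,1): Delta=-0.6545 Bond=173.0166
(2,0): Delta=-1.0000 Bond=233.9550
(2,1): Delta=-1.0000 Bond=233.9550
(2,2): Delta=-0.4510 Bond=143.9791
V0=91.8780

Risk-neutral probability p* = (R−d)/(u−d) = (1.11−0.77)/(1.5−0.77) = 0.4658.
At expiry t=3: V(3,0)=211.7540, V(3,1)=166.3082, V(3,2)=77.7775, V(3,3)=0.0000
Node (2,0) S=62.2545: V=(p*·166.3082+(1−p*)·211.7540)/1.11=171.7005; Δ=(166.3082−211.7540)/(93.3817−47.9360)=-1.0000; B=V−Δ·S=233.9550
Node (2,1) S=121.2750: V=(p*·77.7775+(1−p*)·166.3082)/1.11=112.6800; Δ=(77.7775−166.3082)/(181.9125−93.3818)=-1.0000; B=V−Δ·S=233.9550
Node (2,2) S=236.2500: V=(p*·0.0000+(1−p*)·77.7775)/1.11=37.4346; Δ=(0.0000−77.7775)/(354.3750−181.9125)=-0.4510; B=V−Δ·S=143.9791
Node (1,0) S=80.8500: V=(p*·112.6800+(1−p*)·171.7005)/1.11=129.9202; Δ=(112.6800−171.7005)/(121.2750−62.2545)=-1.0000; B=V−Δ·S=210.7702
Node (1,1) S=157.5000: V=(p*·37.4346+(1−p*)·112.6800)/1.11=69.9407; Δ=(37.4346−112.6800)/(236.2500−121.2750)=-0.6545; B=V−Δ·S=173.0166
Node (0,0) S=105.0000: V=(p*·69.9407+(1−p*)·129.9202)/1.11=91.8780; Δ=(69.9407−129.9202)/(157.5000−80.8500)=-0.7825; B=V−Δ·S=174.0417
Each (Δ,B) replicates both successor values, so the strategy is self-financing and V0 is arbitrage-free.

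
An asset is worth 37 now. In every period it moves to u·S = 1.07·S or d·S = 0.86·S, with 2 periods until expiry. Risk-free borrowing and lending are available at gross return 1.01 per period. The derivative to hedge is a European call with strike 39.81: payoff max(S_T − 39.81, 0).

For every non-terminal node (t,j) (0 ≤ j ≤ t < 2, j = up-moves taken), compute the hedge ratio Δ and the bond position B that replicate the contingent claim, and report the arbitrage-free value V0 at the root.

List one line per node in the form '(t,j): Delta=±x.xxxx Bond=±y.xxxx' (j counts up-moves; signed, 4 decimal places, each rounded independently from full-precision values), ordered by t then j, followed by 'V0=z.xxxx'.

Since d<R<u, set p* = (R−d)/(u−d) = 0.7143; price each node as the discounted p*-expectation of its children.
Terminal values V(2,·): V(2,0)=0.0000, V(2,1)=0.0000, V(2,2)=2.5513
Node (1,0) S=31.8200: V=(p*·0.0000+(1−p*)·0.0000)/1.01=0.0000; Δ=(0.0000−0.0000)/(34.0474−27.3652)=0.0000; B=V−Δ·S=0.0000
Node (1,1) S=39.5900: V=(p*·2.5513+(1−p*)·0.0000)/1.01=1.8043; Δ=(2.5513−0.0000)/(42.3613−34.0474)=0.3069; B=V−Δ·S=-10.3447
Node (0,0) S=37.0000: V=(p*·1.8043+(1−p*)·0.0000)/1.01=1.2760; Δ=(1.8043−0.0000)/(39.5900−31.8200)=0.2322; B=V−Δ·S=-7.3159
The time-0 hedge costs 1.2760, which is the no-arbitrage price.

(0,0): Delta=0.2322 Bond=-7.3159
(1,0): Delta=0.0000 Bond=0.0000
(1,1): Delta=0.3069 Bond=-10.3447
V0=1.2760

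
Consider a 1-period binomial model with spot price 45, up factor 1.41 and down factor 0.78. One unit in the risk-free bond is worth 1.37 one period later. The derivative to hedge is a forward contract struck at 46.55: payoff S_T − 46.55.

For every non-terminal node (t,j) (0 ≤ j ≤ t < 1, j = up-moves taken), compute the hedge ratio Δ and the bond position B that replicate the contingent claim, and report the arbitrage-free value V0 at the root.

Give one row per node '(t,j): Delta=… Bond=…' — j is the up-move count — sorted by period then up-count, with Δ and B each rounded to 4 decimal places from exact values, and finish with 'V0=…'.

(0,0): Delta=1.0000 Bond=-33.9781
V0=11.0219

Risk-neutral probability p* = (R−d)/(u−d) = (1.37−0.78)/(1.41−0.78) = 0.9365.
Terminal values V(1,·): V(1,0)=-11.4500, V(1,1)=16.9000
Node (0,0) S=45.0000: V=(p*·16.9000+(1−p*)·-11.4500)/1.37=11.0219; Δ=(16.9000−-11.4500)/(63.4500−35.1000)=1.0000; B=V−Δ·S=-33.9781
Root portfolio cost Δ·45+B reproduces V0=11.0219.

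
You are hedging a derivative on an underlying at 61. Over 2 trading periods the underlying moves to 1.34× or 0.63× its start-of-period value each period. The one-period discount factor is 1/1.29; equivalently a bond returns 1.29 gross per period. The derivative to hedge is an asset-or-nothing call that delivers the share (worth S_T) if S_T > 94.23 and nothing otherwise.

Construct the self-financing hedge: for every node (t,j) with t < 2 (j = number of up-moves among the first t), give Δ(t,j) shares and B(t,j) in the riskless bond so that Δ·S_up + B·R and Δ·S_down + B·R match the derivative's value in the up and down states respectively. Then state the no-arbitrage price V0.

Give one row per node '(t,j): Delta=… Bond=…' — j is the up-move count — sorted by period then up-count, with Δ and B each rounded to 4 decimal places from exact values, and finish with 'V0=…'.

Under the risk-neutral measure, an up-move has probability p* = (R−d)/(u−d) = 0.9296 and values discount at R = 1.29.
At expiry t=2: V(2,0)=0.0000, V(2,1)=0.0000, V(2,2)=109.5316
(1,0): S=38.4300. Δ = (V_up−V_dn)/(S_up−S_dn) = (0.0000−0.0000)/(51.4962−24.2109) = 0.0000. V = [p*·0.0000 + (1−p*)·0.0000]/1.29 = 0.0000. B = V − Δ·S = 0.0000.
(1,1): S=81.7400. Δ = (V_up−V_dn)/(S_up−S_dn) = (109.5316−0.0000)/(109.5316−51.4962) = 1.8873. V = [p*·109.5316 + (1−p*)·0.0000]/1.29 = 78.9288. B = V − Δ·S = -75.3411.
(0,0): S=61.0000. Δ = (V_up−V_dn)/(S_up−S_dn) = (78.9288−0.0000)/(81.7400−38.4300) = 1.8224. V = [p*·78.9288 + (1−p*)·0.0000]/1.29 = 56.8763. B = V − Δ·S = -54.2910.
Each (Δ,B) replicates both successor values, so the strategy is self-financing and V0 is arbitrage-free.

(0,0): Delta=1.8224 Bond=-54.2910
(1,0): Delta=0.0000 Bond=0.0000
(1,1): Delta=1.8873 Bond=-75.3411
V0=56.8763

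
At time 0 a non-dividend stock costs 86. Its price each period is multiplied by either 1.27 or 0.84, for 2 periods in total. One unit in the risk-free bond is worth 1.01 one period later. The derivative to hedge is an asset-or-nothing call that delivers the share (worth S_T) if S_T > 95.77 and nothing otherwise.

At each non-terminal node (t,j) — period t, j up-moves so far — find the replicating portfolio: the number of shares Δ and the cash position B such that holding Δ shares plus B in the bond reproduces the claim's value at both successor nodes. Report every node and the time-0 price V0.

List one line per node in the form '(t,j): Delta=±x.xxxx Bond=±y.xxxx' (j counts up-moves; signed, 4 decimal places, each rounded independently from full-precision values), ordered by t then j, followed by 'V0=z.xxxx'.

The replicating-portfolio and risk-neutral prices coincide; use p* = (1.01−0.84)/(1.27−0.84) = 0.3953 for the latter.
Terminal payoffs: V(2,0)=0.0000, V(2,1)=0.0000, V(2,2)=138.7094
Node (1,0) S=72.2400: V=(p*·0.0000+(1−p*)·0.0000)/1.01=0.0000; Δ=(0.0000−0.0000)/(91.7448−60.6816)=0.0000; B=V−Δ·S=0.0000
Node (1,1) S=109.2200: V=(p*·138.7094+(1−p*)·0.0000)/1.01=54.2956; Δ=(138.7094−0.0000)/(138.7094−91.7448)=2.9535; B=V−Δ·S=-268.2844
Node (0,0) S=86.0000: V=(p*·54.2956+(1−p*)·0.0000)/1.01=21.2532; Δ=(54.2956−0.0000)/(109.2200−72.2400)=1.4682; B=V−Δ·S=-105.0158
Each (Δ,B) replicates both successor values, so the strategy is self-financing and V0 is arbitrage-free.

(0,0): Delta=1.4682 Bond=-105.0158
(1,0): Delta=0.0000 Bond=0.0000
(1,1): Delta=2.9535 Bond=-268.2844
V0=21.2532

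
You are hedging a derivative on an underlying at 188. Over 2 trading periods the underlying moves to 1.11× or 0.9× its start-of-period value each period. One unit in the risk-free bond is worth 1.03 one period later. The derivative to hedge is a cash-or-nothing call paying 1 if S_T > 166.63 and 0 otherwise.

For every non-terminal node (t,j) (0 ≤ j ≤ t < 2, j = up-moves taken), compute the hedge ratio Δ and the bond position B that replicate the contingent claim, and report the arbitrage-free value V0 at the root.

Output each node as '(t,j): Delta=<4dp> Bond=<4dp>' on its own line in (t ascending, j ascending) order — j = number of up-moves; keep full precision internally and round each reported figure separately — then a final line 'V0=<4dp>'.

(0,0): Delta=0.0094 Bond=-0.9554
(1,0): Delta=0.0281 Bond=-4.1609
(1,1): Delta=0.0000 Bond=0.9709
V0=0.8058

No-arbitrage ⇒ martingale measure with p* = (R−d)/(u−d) = 0.6190.
Terminal values V(2,·): V(2,0)=0.0000, V(2,1)=1.0000, V(2,2)=1.0000
Node (1,0) S=169.2000: V=(p*·1.0000+(1−p*)·0.0000)/1.03=0.6010; Δ=(1.0000−0.0000)/(187.8120−152.2800)=0.0281; B=V−Δ·S=-4.1609
Node (1,1) S=208.6800: V=(p*·1.0000+(1−p*)·1.0000)/1.03=0.9709; Δ=(1.0000−1.0000)/(231.6348−187.8120)=0.0000; B=V−Δ·S=0.9709
Node (0,0) S=188.0000: V=(p*·0.9709+(1−p*)·0.6010)/1.03=0.8058; Δ=(0.9709−0.6010)/(208.6800−169.2000)=0.0094; B=V−Δ·S=-0.9554
Each (Δ,B) replicates both successor values, so the strategy is self-financing and V0 is arbitrage-free.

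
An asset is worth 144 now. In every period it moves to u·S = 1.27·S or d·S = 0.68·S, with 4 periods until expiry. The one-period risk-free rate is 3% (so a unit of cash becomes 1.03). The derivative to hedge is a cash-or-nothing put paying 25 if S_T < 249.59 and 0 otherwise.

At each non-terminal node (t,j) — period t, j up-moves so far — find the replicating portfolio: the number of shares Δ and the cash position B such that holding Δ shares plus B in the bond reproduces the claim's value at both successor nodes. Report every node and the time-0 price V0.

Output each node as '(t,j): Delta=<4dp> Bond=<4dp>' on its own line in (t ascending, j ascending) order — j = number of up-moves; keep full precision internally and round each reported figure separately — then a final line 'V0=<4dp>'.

(0,0): Delta=-0.0562 Bond=27.5565
(1,0): Delta=0.0000 Bond=22.8785
(1,1): Delta=-0.0769 Bond=32.1579
(2,0): Delta=0.0000 Bond=23.5649
(2,1): Delta=0.0000 Bond=23.5649
(2,2): Delta=-0.1051 Bond=39.6765
(3,0): Delta=0.0000 Bond=24.2718
(3,1): Delta=0.0000 Bond=24.2718
(3,2): Delta=0.0000 Bond=24.2718
(3,3): Delta=-0.1437 Bond=52.2462
V0=19.4614

The replicating-portfolio and risk-neutral prices coincide; use p* = (1.03−0.68)/(1.27−0.68) = 0.5932 for the latter.
Payoff layer (t=4): V(4,0)=25.0000, V(4,1)=25.0000, V(4,2)=25.0000, V(4,3)=25.0000, V(4,4)=0.0000
Node (3,0) S=45.2782: V=(p*·25.0000+(1−p*)·25.0000)/1.03=24.2718; Δ=(25.0000−25.0000)/(57.5033−30.7892)=0.0000; B=V−Δ·S=24.2718
Node (3,1) S=84.5637: V=(p*·25.0000+(1−p*)·25.0000)/1.03=24.2718; Δ=(25.0000−25.0000)/(107.3959−57.5033)=0.0000; B=V−Δ·S=24.2718
Node (3,2) S=157.9352: V=(p*·25.0000+(1−p*)·25.0000)/1.03=24.2718; Δ=(25.0000−25.0000)/(200.5777−107.3959)=0.0000; B=V−Δ·S=24.2718
Node (3,3) S=294.9672: V=(p*·0.0000+(1−p*)·25.0000)/1.03=9.8733; Δ=(0.0000−25.0000)/(374.6083−200.5777)=-0.1437; B=V−Δ·S=52.2462
Node (2,0) S=66.5856: V=(p*·24.2718+(1−p*)·24.2718)/1.03=23.5649; Δ=(24.2718−24.2718)/(84.5637−45.2782)=0.0000; B=V−Δ·S=23.5649
Node (2,1) S=124.3584: V=(p*·24.2718+(1−p*)·24.2718)/1.03=23.5649; Δ=(24.2718−24.2718)/(157.9352−84.5637)=0.0000; B=V−Δ·S=23.5649
Node (2,2) S=232.2576: V=(p*·9.8733+(1−p*)·24.2718)/1.03=15.2722; Δ=(9.8733−24.2718)/(294.9672−157.9352)=-0.1051; B=V−Δ·S=39.6765
Node (1,0) S=97.9200: V=(p*·23.5649+(1−p*)·23.5649)/1.03=22.8785; Δ=(23.5649−23.5649)/(124.3584−66.5856)=0.0000; B=V−Δ·S=22.8785
Node (1,1) S=182.8800: V=(p*·15.2722+(1−p*)·23.5649)/1.03=18.1024; Δ=(15.2722−23.5649)/(232.2576−124.3584)=-0.0769; B=V−Δ·S=32.1579
Node (0,0) S=144.0000: V=(p*·18.1024+(1−p*)·22.8785)/1.03=19.4614; Δ=(18.1024−22.8785)/(182.8800−97.9200)=-0.0562; B=V−Δ·S=27.5565
Each (Δ,B) replicates both successor values, so the strategy is self-financing and V0 is arbitrage-free.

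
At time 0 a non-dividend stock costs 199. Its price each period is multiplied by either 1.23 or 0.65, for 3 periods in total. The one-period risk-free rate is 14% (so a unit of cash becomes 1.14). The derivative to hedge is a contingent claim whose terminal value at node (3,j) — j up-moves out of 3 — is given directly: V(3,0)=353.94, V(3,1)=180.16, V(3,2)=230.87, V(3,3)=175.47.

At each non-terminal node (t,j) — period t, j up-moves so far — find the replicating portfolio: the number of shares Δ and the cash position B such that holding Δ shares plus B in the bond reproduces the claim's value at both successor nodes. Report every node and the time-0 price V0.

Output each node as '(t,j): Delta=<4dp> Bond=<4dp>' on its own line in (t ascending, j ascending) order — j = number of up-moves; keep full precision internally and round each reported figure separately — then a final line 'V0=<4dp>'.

(0,0): Delta=-0.2029 Bond=171.8747
(1,0): Delta=0.1856 Bond=145.6868
(1,1): Delta=-0.2406 Bond=205.1669
(2,0): Delta=-3.5636 Bond=481.3100
(2,1): Delta=0.5495 Bond=108.1841
(2,2): Delta=-0.3173 Bond=256.9791
V0=131.5047

No-arbitrage ⇒ martingale measure with p* = (R−d)/(u−d) = 0.8448.
Payoff layer (t=3): V(3,0)=353.9400, V(3,1)=180.1600, V(3,2)=230.8700, V(3,3)=175.4700
(2,0): S=84.0775. Δ = (V_up−V_dn)/(S_up−S_dn) = (180.1600−353.9400)/(103.4153−54.6504) = -3.5636. V = [p*·180.1600 + (1−p*)·353.9400]/1.14 = 181.6894. B = V − Δ·S = 481.3100.
(2,1): S=159.1005. Δ = (V_up−V_dn)/(S_up−S_dn) = (230.8700−180.1600)/(195.6936−103.4153) = 0.5495. V = [p*·230.8700 + (1−p*)·180.1600]/1.14 = 195.6151. B = V − Δ·S = 108.1841.
(2,2): S=301.0671. Δ = (V_up−V_dn)/(S_up−S_dn) = (175.4700−230.8700)/(370.3125−195.6936) = -0.3173. V = [p*·175.4700 + (1−p*)·230.8700]/1.14 = 161.4619. B = V − Δ·S = 256.9791.
(1,0): S=129.3500. Δ = (V_up−V_dn)/(S_up−S_dn) = (195.6151−181.6894)/(159.1005−84.0775) = 0.1856. V = [p*·195.6151 + (1−p*)·181.6894]/1.14 = 169.6967. B = V − Δ·S = 145.6868.
(1,1): S=244.7700. Δ = (V_up−V_dn)/(S_up−S_dn) = (161.4619−195.6151)/(301.0671−159.1005) = -0.2406. V = [p*·161.4619 + (1−p*)·195.6151]/1.14 = 146.2820. B = V − Δ·S = 205.1669.
(0,0): S=199.0000. Δ = (V_up−V_dn)/(S_up−S_dn) = (146.2820−169.6967)/(244.7700−129.3500) = -0.2029. V = [p*·146.2820 + (1−p*)·169.6967]/1.14 = 131.5047. B = V − Δ·S = 171.8747.
Root portfolio cost Δ·199+B reproduces V0=131.5047.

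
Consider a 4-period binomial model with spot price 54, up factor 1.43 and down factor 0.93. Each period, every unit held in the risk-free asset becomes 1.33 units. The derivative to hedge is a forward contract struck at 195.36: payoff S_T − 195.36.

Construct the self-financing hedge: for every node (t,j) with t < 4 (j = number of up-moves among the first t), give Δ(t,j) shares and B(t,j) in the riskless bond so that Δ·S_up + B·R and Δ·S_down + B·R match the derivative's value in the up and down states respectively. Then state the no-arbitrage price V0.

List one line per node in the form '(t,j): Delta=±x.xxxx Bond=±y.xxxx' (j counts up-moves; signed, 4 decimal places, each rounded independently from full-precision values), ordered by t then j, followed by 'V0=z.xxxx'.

(0,0): Delta=1.0000 Bond=-62.4351
(1,0): Delta=1.0000 Bond=-83.0387
(1,1): Delta=1.0000 Bond=-83.0387
(2,0): Delta=1.0000 Bond=-110.4415
(2,1): Delta=1.0000 Bond=-110.4415
(2,2): Delta=1.0000 Bond=-110.4415
(3,0): Delta=1.0000 Bond=-146.8872
(3,1): Delta=1.0000 Bond=-146.8872
(3,2): Delta=1.0000 Bond=-146.8872
(3,3): Delta=1.0000 Bond=-146.8872
V0=-8.4351

Risk-neutral probability p* = (R−d)/(u−d) = (1.33−0.93)/(1.43−0.93) = 0.8000.
Terminal values V(4,·): V(4,0)=-154.9652, V(4,1)=-133.2476, V(4,2)=-99.8538, V(4,3)=-48.5063, V(4,4)=30.4473
Node (3,0) S=43.4353: V=(p*·-133.2476+(1−p*)·-154.9652)/1.33=-103.4519; Δ=(-133.2476−-154.9652)/(62.1124−40.3948)=1.0000; B=V−Δ·S=-146.8872
Node (3,1) S=66.7876: V=(p*·-99.8538+(1−p*)·-133.2476)/1.33=-80.0996; Δ=(-99.8538−-133.2476)/(95.5062−62.1124)=1.0000; B=V−Δ·S=-146.8872
Node (3,2) S=102.6949: V=(p*·-48.5063+(1−p*)·-99.8538)/1.33=-44.1923; Δ=(-48.5063−-99.8538)/(146.8537−95.5062)=1.0000; B=V−Δ·S=-146.8872
Node (3,3) S=157.9072: V=(p*·30.4473+(1−p*)·-48.5063)/1.33=11.0200; Δ=(30.4473−-48.5063)/(225.8073−146.8537)=1.0000; B=V−Δ·S=-146.8872
Node (2,0) S=46.7046: V=(p*·-80.0996+(1−p*)·-103.4519)/1.33=-63.7369; Δ=(-80.0996−-103.4519)/(66.7876−43.4353)=1.0000; B=V−Δ·S=-110.4415
Node (2,1) S=71.8146: V=(p*·-44.1923+(1−p*)·-80.0996)/1.33=-38.6269; Δ=(-44.1923−-80.0996)/(102.6949−66.7876)=1.0000; B=V−Δ·S=-110.4415
Node (2,2) S=110.4246: V=(p*·11.0200+(1−p*)·-44.1923)/1.33=-0.0169; Δ=(11.0200−-44.1923)/(157.9072−102.6949)=1.0000; B=V−Δ·S=-110.4415
Node (1,0) S=50.2200: V=(p*·-38.6269+(1−p*)·-63.7369)/1.33=-32.8187; Δ=(-38.6269−-63.7369)/(71.8146−46.7046)=1.0000; B=V−Δ·S=-83.0387
Node (1,1) S=77.2200: V=(p*·-0.0169+(1−p*)·-38.6269)/1.33=-5.8187; Δ=(-0.0169−-38.6269)/(110.4246−71.8146)=1.0000; B=V−Δ·S=-83.0387
Node (0,0) S=54.0000: V=(p*·-5.8187+(1−p*)·-32.8187)/1.33=-8.4351; Δ=(-5.8187−-32.8187)/(77.2200−50.2200)=1.0000; B=V−Δ·S=-62.4351
The time-0 hedge costs -8.4351, which is the no-arbitrage price.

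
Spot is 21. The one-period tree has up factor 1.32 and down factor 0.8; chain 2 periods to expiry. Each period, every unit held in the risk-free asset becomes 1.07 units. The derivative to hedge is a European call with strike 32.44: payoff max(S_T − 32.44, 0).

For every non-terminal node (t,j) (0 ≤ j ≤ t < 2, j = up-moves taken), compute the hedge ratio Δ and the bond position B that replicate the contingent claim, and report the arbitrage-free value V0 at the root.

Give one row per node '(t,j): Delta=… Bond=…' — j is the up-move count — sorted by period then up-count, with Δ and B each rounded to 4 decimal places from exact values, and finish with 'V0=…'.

(0,0): Delta=0.1844 Bond=-2.8958
(1,0): Delta=0.0000 Bond=0.0000
(1,1): Delta=0.2879 Bond=-5.9675
V0=0.9773

The replicating-portfolio and risk-neutral prices coincide; use p* = (1.07−0.8)/(1.32−0.8) = 0.5192 for the latter.
Terminal values V(2,·): V(2,0)=0.0000, V(2,1)=0.0000, V(2,2)=4.1504
  t=1,j=0: stock 16.8000 → up 22.1760 (V=0.0000), down 13.4400 (V=0.0000). Price 0.0000; hedge Δ=0.0000, bond B=0.0000.
  t=1,j=1: stock 27.7200 → up 36.5904 (V=4.1504), down 22.1760 (V=0.0000). Price 2.0140; hedge Δ=0.2879, bond B=-5.9675.
  t=0,j=0: stock 21.0000 → up 27.7200 (V=2.0140), down 16.8000 (V=0.0000). Price 0.9773; hedge Δ=0.1844, bond B=-2.8958.
Each (Δ,B) replicates both successor values, so the strategy is self-financing and V0 is arbitrage-free.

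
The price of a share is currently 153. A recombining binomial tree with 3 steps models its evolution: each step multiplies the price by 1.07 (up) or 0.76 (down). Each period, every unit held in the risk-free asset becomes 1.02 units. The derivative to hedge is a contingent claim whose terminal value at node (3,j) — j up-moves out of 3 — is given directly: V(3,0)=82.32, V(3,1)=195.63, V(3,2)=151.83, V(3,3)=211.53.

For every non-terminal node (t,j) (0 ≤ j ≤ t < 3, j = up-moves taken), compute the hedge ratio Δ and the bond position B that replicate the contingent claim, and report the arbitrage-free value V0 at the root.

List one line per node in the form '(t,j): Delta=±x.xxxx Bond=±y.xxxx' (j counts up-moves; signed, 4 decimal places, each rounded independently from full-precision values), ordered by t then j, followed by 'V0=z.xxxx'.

No-arbitrage ⇒ martingale measure with p* = (R−d)/(u−d) = 0.8387.
Payoff layer (t=3): V(3,0)=82.3200, V(3,1)=195.6300, V(3,2)=151.8300, V(3,3)=211.5300
(2,0): S=88.3728. Δ = (V_up−V_dn)/(S_up−S_dn) = (195.6300−82.3200)/(94.5589−67.1633) = 4.1361. V = [p*·195.6300 + (1−p*)·82.3200]/1.02 = 173.8767. B = V − Δ·S = -191.6395.
(2,1): S=124.4196. Δ = (V_up−V_dn)/(S_up−S_dn) = (151.8300−195.6300)/(133.1290−94.5589) = -1.1356. V = [p*·151.8300 + (1−p*)·195.6300]/1.02 = 155.7789. B = V − Δ·S = 297.0693.
(2,2): S=175.1697. Δ = (V_up−V_dn)/(S_up−S_dn) = (211.5300−151.8300)/(187.4316−133.1290) = 1.0994. V = [p*·211.5300 + (1−p*)·151.8300]/1.02 = 197.9421. B = V − Δ·S = 5.3615.
(1,0): S=116.2800. Δ = (V_up−V_dn)/(S_up−S_dn) = (155.7789−173.8767)/(124.4196−88.3728) = -0.5021. V = [p*·155.7789 + (1−p*)·173.8767]/1.02 = 155.5862. B = V − Δ·S = 213.9660.
(1,1): S=163.7100. Δ = (V_up−V_dn)/(S_up−S_dn) = (197.9421−155.7789)/(175.1697−124.4196) = 0.8308. V = [p*·197.9421 + (1−p*)·155.7789]/1.02 = 187.3937. B = V − Δ·S = 51.3835.
(0,0): S=153.0000. Δ = (V_up−V_dn)/(S_up−S_dn) = (187.3937−155.5862)/(163.7100−116.2800) = 0.6706. V = [p*·187.3937 + (1−p*)·155.5862]/1.02 = 178.6897. B = V − Δ·S = 76.0847.
Self-financing check: at every node Δ·S+B equals the discounted successor values.

(0,0): Delta=0.6706 Bond=76.0847
(1,0): Delta=-0.5021 Bond=213.9660
(1,1): Delta=0.8308 Bond=51.3835
(2,0): Delta=4.1361 Bond=-191.6395
(2,1): Delta=-1.1356 Bond=297.0693
(2,2): Delta=1.0994 Bond=5.3615
V0=178.6897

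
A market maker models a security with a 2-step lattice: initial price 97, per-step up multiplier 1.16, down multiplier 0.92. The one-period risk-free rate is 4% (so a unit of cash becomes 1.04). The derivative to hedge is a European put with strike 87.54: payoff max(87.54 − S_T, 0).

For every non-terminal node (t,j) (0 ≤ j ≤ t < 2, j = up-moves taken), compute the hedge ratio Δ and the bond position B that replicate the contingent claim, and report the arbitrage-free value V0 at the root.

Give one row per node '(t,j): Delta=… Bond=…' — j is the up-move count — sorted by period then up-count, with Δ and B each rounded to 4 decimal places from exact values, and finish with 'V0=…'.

Since d<R<u, set p* = (R−d)/(u−d) = 0.5000; price each node as the discounted p*-expectation of its children.
At expiry t=2: V(2,0)=5.4392, V(2,1)=0.0000, V(2,2)=0.0000
(1,0): S=89.2400. Δ = (V_up−V_dn)/(S_up−S_dn) = (0.0000−5.4392)/(103.5184−82.1008) = -0.2540. V = [p*·0.0000 + (1−p*)·5.4392]/1.04 = 2.6150. B = V − Δ·S = 25.2783.
(1,1): S=112.5200. Δ = (V_up−V_dn)/(S_up−S_dn) = (0.0000−0.0000)/(130.5232−103.5184) = 0.0000. V = [p*·0.0000 + (1−p*)·0.0000]/1.04 = 0.0000. B = V − Δ·S = 0.0000.
(0,0): S=97.0000. Δ = (V_up−V_dn)/(S_up−S_dn) = (0.0000−2.6150)/(112.5200−89.2400) = -0.1123. V = [p*·0.0000 + (1−p*)·2.6150]/1.04 = 1.2572. B = V − Δ·S = 12.1530.
Each (Δ,B) replicates both successor values, so the strategy is self-financing and V0 is arbitrage-free.

(0,0): Delta=-0.1123 Bond=12.1530
(1,0): Delta=-0.2540 Bond=25.2783
(1,1): Delta=0.0000 Bond=0.0000
V0=1.2572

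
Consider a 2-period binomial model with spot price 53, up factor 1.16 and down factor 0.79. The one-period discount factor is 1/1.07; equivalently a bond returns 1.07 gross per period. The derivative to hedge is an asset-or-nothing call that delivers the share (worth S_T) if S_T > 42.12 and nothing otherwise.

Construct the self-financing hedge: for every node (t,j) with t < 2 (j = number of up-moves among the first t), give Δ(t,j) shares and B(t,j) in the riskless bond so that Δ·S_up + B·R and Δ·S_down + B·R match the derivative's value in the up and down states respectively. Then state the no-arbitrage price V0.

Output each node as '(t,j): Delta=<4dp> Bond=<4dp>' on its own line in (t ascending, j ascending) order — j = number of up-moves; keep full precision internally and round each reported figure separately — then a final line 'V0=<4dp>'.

(0,0): Delta=1.3835 Bond=-22.0323
(1,0): Delta=3.1351 Bond=-96.9176
(1,1): Delta=1.0000 Bond=0.0000
V0=51.2906

No-arbitrage ⇒ martingale measure with p* = (R−d)/(u−d) = 0.7568.
Terminal values V(2,·): V(2,0)=0.0000, V(2,1)=48.5692, V(2,2)=71.3168
Node (1,0) S=41.8700: V=(p*·48.5692+(1−p*)·0.0000)/1.07=34.3505; Δ=(48.5692−0.0000)/(48.5692−33.0773)=3.1351; B=V−Δ·S=-96.9176
Node (1,1) S=61.4800: V=(p*·71.3168+(1−p*)·48.5692)/1.07=61.4800; Δ=(71.3168−48.5692)/(71.3168−48.5692)=1.0000; B=V−Δ·S=0.0000
Node (0,0) S=53.0000: V=(p*·61.4800+(1−p*)·34.3505)/1.07=51.2906; Δ=(61.4800−34.3505)/(61.4800−41.8700)=1.3835; B=V−Δ·S=-22.0323
The time-0 hedge costs 51.2906, which is the no-arbitrage price.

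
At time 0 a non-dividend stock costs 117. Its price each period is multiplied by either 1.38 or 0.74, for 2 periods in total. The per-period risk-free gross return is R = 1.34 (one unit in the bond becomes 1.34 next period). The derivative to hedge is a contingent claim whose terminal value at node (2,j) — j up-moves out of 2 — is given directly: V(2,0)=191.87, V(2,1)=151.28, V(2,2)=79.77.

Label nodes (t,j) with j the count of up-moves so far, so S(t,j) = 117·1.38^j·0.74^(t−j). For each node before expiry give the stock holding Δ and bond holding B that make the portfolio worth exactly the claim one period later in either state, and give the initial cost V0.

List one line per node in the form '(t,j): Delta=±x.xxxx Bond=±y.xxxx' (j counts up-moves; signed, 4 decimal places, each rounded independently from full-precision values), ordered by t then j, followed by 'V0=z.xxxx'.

(0,0): Delta=-0.6934 Bond=130.4666
(1,0): Delta=-0.7325 Bond=178.2106
(1,1): Delta=-0.6920 Bond=174.5996
V0=49.3361

The replicating-portfolio and risk-neutral prices coincide; use p* = (1.34−0.74)/(1.38−0.74) = 0.9375 for the latter.
Payoff layer (t=2): V(2,0)=191.8700, V(2,1)=151.2800, V(2,2)=79.7700
  t=1,j=0: stock 86.5800 → up 119.4804 (V=151.2800), down 64.0692 (V=191.8700). Price 114.7887; hedge Δ=-0.7325, bond B=178.2106.
  t=1,j=1: stock 161.4600 → up 222.8148 (V=79.7700), down 119.4804 (V=151.2800). Price 62.8652; hedge Δ=-0.6920, bond B=174.5996.
  t=0,j=0: stock 117.0000 → up 161.4600 (V=62.8652), down 86.5800 (V=114.7887). Price 49.3361; hedge Δ=-0.6934, bond B=130.4666.
Check: Δ(0,0)·S0 + B(0,0) = 49.3361 = V0.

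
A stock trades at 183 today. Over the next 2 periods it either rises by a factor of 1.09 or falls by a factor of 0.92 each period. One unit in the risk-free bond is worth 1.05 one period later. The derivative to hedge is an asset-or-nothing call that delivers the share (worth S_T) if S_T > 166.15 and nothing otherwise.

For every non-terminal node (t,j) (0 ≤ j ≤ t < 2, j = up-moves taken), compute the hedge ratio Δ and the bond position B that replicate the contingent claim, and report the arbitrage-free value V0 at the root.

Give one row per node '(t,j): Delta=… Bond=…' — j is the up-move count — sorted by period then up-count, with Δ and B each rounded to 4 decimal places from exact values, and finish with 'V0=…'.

Since d<R<u, set p* = (R−d)/(u−d) = 0.7647; price each node as the discounted p*-expectation of its children.
Payoff layer (t=2): V(2,0)=0.0000, V(2,1)=183.5124, V(2,2)=217.4223
  t=1,j=0: stock 168.3600 → up 183.5124 (V=183.5124), down 154.8912 (V=0.0000). Price 133.6505; hedge Δ=6.4118, bond B=-945.8342.
  t=1,j=1: stock 199.4700 → up 217.4223 (V=217.4223), down 183.5124 (V=183.5124). Price 199.4700; hedge Δ=1.0000, bond B=0.0000.
  t=0,j=0: stock 183.0000 → up 199.4700 (V=199.4700), down 168.3600 (V=133.6505). Price 175.2220; hedge Δ=2.1157, bond B=-211.9516.
Self-financing check: at every node Δ·S+B equals the discounted successor values.

(0,0): Delta=2.1157 Bond=-211.9516
(1,0): Delta=6.4118 Bond=-945.8342
(1,1): Delta=1.0000 Bond=0.0000
V0=175.2220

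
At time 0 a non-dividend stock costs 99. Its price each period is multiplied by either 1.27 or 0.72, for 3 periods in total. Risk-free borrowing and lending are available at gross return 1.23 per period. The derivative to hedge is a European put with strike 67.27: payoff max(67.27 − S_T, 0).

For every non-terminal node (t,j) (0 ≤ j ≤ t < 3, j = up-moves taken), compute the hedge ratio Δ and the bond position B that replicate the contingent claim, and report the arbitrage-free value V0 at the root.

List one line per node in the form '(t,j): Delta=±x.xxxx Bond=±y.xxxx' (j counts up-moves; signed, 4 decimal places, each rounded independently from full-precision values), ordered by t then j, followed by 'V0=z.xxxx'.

(0,0): Delta=-0.0052 Bond=0.5413
(1,0): Delta=-0.0828 Bond=6.1939
(1,1): Delta=-0.0018 Bond=0.2322
(2,0): Delta=-1.0000 Bond=54.6911
(2,1): Delta=-0.0420 Bond=3.9265
(2,2): Delta=0.0000 Bond=0.0000
V0=0.0228

The replicating-portfolio and risk-neutral prices coincide; use p* = (1.23−0.72)/(1.27−0.72) = 0.9273 for the latter.
Payoff layer (t=3): V(3,0)=30.3184, V(3,1)=2.0916, V(3,2)=0.0000, V(3,3)=0.0000
  t=2,j=0: stock 51.3216 → up 65.1784 (V=2.0916), down 36.9516 (V=30.3184). Price 3.3695; hedge Δ=-1.0000, bond B=54.6911.
  t=2,j=1: stock 90.5256 → up 114.9675 (V=0.0000), down 65.1784 (V=2.0916). Price 0.1237; hedge Δ=-0.0420, bond B=3.9265.
  t=2,j=2: stock 159.6771 → up 202.7899 (V=0.0000), down 114.9675 (V=0.0000). Price 0.0000; hedge Δ=0.0000, bond B=0.0000.
  t=1,j=0: stock 71.2800 → up 90.5256 (V=0.1237), down 51.3216 (V=3.3695). Price 0.2925; hedge Δ=-0.0828, bond B=6.1939.
  t=1,j=1: stock 125.7300 → up 159.6771 (V=0.0000), down 90.5256 (V=0.1237). Price 0.0073; hedge Δ=-0.0018, bond B=0.2322.
  t=0,j=0: stock 99.0000 → up 125.7300 (V=0.0073), down 71.2800 (V=0.2925). Price 0.0228; hedge Δ=-0.0052, bond B=0.5413.
Root portfolio cost Δ·99+B reproduces V0=0.0228.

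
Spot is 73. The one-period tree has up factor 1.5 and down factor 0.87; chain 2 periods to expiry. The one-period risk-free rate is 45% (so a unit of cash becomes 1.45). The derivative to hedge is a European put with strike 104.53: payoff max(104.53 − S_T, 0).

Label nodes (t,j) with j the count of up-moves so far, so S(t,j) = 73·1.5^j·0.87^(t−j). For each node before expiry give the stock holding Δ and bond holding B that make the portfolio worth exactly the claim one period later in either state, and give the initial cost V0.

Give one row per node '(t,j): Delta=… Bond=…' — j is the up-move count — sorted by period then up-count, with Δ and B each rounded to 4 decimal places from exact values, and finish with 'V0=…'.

Since d<R<u, set p* = (R−d)/(u−d) = 0.9206; price each node as the discounted p*-expectation of its children.
Terminal payoffs: V(2,0)=49.2763, V(2,1)=9.2650, V(2,2)=0.0000
  t=1,j=0: stock 63.5100 → up 95.2650 (V=9.2650), down 55.2537 (V=49.2763). Price 8.5797; hedge Δ=-1.0000, bond B=72.0897.
  t=1,j=1: stock 109.5000 → up 164.2500 (V=0.0000), down 95.2650 (V=9.2650). Price 0.5071; hedge Δ=-0.1343, bond B=15.2135.
  t=0,j=0: stock 73.0000 → up 109.5000 (V=0.5071), down 63.5100 (V=8.5797). Price 0.7916; hedge Δ=-0.1755, bond B=13.6051.
Check: Δ(0,0)·S0 + B(0,0) = 0.7916 = V0.

(0,0): Delta=-0.1755 Bond=13.6051
(1,0): Delta=-1.0000 Bond=72.0897
(1,1): Delta=-0.1343 Bond=15.2135
V0=0.7916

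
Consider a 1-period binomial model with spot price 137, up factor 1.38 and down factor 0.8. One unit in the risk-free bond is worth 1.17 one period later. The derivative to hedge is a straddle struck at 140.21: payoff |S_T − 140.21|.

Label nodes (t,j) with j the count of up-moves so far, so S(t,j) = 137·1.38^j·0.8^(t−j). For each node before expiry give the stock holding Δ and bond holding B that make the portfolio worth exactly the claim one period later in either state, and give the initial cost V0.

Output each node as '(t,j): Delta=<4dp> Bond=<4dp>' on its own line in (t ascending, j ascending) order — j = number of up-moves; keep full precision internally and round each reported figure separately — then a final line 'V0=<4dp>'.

(0,0): Delta=0.2295 Bond=4.6593
V0=36.1076

Since d<R<u, set p* = (R−d)/(u−d) = 0.6379; price each node as the discounted p*-expectation of its children.
Terminal values V(1,·): V(1,0)=30.6100, V(1,1)=48.8500
  t=0,j=0: stock 137.0000 → up 189.0600 (V=48.8500), down 109.6000 (V=30.6100). Price 36.1076; hedge Δ=0.2295, bond B=4.6593.
Self-financing check: at every node Δ·S+B equals the discounted successor values.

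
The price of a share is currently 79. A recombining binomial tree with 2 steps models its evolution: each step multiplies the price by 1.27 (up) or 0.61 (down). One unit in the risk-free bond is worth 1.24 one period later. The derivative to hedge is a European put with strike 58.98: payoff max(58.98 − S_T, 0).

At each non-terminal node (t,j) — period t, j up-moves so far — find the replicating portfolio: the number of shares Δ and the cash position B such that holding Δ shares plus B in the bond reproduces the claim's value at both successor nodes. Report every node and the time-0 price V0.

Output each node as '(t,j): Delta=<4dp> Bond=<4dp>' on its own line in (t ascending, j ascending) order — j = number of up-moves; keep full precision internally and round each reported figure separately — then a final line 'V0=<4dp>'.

(0,0): Delta=-0.0208 Bond=1.6829
(1,0): Delta=-0.9302 Bond=45.9089
(1,1): Delta=0.0000 Bond=0.0000
V0=0.0398

The replicating-portfolio and risk-neutral prices coincide; use p* = (1.24−0.61)/(1.27−0.61) = 0.9545 for the latter.
Terminal payoffs: V(2,0)=29.5841, V(2,1)=0.0000, V(2,2)=0.0000
  t=1,j=0: stock 48.1900 → up 61.2013 (V=0.0000), down 29.3959 (V=29.5841). Price 1.0845; hedge Δ=-0.9302, bond B=45.9089.
  t=1,j=1: stock 100.3300 → up 127.4191 (V=0.0000), down 61.2013 (V=0.0000). Price 0.0000; hedge Δ=0.0000, bond B=0.0000.
  t=0,j=0: stock 79.0000 → up 100.3300 (V=0.0000), down 48.1900 (V=1.0845). Price 0.0398; hedge Δ=-0.0208, bond B=1.6829.
Check: Δ(0,0)·S0 + B(0,0) = 0.0398 = V0.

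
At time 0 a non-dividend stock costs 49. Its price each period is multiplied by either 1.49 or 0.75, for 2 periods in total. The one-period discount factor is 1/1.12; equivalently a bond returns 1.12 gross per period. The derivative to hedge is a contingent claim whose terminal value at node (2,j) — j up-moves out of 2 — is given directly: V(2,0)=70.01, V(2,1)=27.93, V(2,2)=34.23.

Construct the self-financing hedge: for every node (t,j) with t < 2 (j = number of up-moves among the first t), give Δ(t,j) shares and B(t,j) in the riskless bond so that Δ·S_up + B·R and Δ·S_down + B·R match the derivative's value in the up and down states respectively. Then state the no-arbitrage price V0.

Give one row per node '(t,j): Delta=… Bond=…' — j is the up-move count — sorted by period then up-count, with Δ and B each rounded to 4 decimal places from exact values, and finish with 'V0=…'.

(0,0): Delta=-0.4405 Bond=53.4931
(1,0): Delta=-1.5473 Bond=100.5881
(1,1): Delta=0.1166 Bond=19.2365
V0=31.9077

Under the risk-neutral measure, an up-move has probability p* = (R−d)/(u−d) = 0.5000 and values discount at R = 1.12.
Terminal values V(2,·): V(2,0)=70.0100, V(2,1)=27.9300, V(2,2)=34.2300
(1,0): S=36.7500. Δ = (V_up−V_dn)/(S_up−S_dn) = (27.9300−70.0100)/(54.7575−27.5625) = -1.5473. V = [p*·27.9300 + (1−p*)·70.0100]/1.12 = 43.7232. B = V − Δ·S = 100.5881.
(1,1): S=73.0100. Δ = (V_up−V_dn)/(S_up−S_dn) = (34.2300−27.9300)/(108.7849−54.7575) = 0.1166. V = [p*·34.2300 + (1−p*)·27.9300]/1.12 = 27.7500. B = V − Δ·S = 19.2365.
(0,0): S=49.0000. Δ = (V_up−V_dn)/(S_up−S_dn) = (27.7500−43.7232)/(73.0100−36.7500) = -0.4405. V = [p*·27.7500 + (1−p*)·43.7232]/1.12 = 31.9077. B = V − Δ·S = 53.4931.
Self-financing check: at every node Δ·S+B equals the discounted successor values.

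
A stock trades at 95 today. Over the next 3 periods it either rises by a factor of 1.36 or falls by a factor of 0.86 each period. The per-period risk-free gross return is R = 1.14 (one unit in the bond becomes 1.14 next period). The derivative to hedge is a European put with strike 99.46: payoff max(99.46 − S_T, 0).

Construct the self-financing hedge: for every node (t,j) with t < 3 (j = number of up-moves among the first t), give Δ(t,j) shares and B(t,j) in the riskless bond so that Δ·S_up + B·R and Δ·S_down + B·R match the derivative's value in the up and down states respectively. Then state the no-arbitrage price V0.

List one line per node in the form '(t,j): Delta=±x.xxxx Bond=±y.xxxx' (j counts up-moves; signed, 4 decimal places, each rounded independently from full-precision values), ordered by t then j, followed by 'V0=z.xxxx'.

(0,0): Delta=-0.1413 Bond=16.5287
(1,0): Delta=-0.3789 Bond=38.2491
(1,1): Delta=-0.0233 Bond=3.5949
(2,0): Delta=-1.0000 Bond=87.2456
(2,1): Delta=-0.0703 Bond=9.3140
(2,2): Delta=0.0000 Bond=0.0000
V0=3.1014

No-arbitrage ⇒ martingale measure with p* = (R−d)/(u−d) = 0.5600.
Terminal payoffs: V(3,0)=39.0347, V(3,1)=3.9037, V(3,2)=0.0000, V(3,3)=0.0000
(2,0): S=70.2620. Δ = (V_up−V_dn)/(S_up−S_dn) = (3.9037−39.0347)/(95.5563−60.4253) = -1.0000. V = [p*·3.9037 + (1−p*)·39.0347]/1.14 = 16.9836. B = V − Δ·S = 87.2456.
(2,1): S=111.1120. Δ = (V_up−V_dn)/(S_up−S_dn) = (0.0000−3.9037)/(151.1123−95.5563) = -0.0703. V = [p*·0.0000 + (1−p*)·3.9037]/1.14 = 1.5067. B = V − Δ·S = 9.3140.
(2,2): S=175.7120. Δ = (V_up−V_dn)/(S_up−S_dn) = (0.0000−0.0000)/(238.9683−151.1123) = 0.0000. V = [p*·0.0000 + (1−p*)·0.0000]/1.14 = 0.0000. B = V − Δ·S = 0.0000.
(1,0): S=81.7000. Δ = (V_up−V_dn)/(S_up−S_dn) = (1.5067−16.9836)/(111.1120−70.2620) = -0.3789. V = [p*·1.5067 + (1−p*)·16.9836]/1.14 = 7.2952. B = V − Δ·S = 38.2491.
(1,1): S=129.2000. Δ = (V_up−V_dn)/(S_up−S_dn) = (0.0000−1.5067)/(175.7120−111.1120) = -0.0233. V = [p*·0.0000 + (1−p*)·1.5067]/1.14 = 0.5815. B = V − Δ·S = 3.5949.
(0,0): S=95.0000. Δ = (V_up−V_dn)/(S_up−S_dn) = (0.5815−7.2952)/(129.2000−81.7000) = -0.1413. V = [p*·0.5815 + (1−p*)·7.2952]/1.14 = 3.1014. B = V − Δ·S = 16.5287.
Self-financing check: at every node Δ·S+B equals the discounted successor values.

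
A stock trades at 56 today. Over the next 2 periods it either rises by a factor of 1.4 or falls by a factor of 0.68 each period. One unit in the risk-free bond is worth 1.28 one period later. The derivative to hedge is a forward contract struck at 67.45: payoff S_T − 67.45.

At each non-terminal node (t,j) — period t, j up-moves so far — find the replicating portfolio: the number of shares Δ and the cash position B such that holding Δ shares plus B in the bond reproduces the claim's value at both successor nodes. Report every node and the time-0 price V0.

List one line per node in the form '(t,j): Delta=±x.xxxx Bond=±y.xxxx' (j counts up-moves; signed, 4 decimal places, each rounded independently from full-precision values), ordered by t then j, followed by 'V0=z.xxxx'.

The replicating-portfolio and risk-neutral prices coincide; use p* = (1.28−0.68)/(1.4−0.68) = 0.8333 for the latter.
Terminal payoffs: V(2,0)=-41.5556, V(2,1)=-14.1380, V(2,2)=42.3100
  t=1,j=0: stock 38.0800 → up 53.3120 (V=-14.1380), down 25.8944 (V=-41.5556). Price -14.6153; hedge Δ=1.0000, bond B=-52.6953.
  t=1,j=1: stock 78.4000 → up 109.7600 (V=42.3100), down 53.3120 (V=-14.1380). Price 25.7047; hedge Δ=1.0000, bond B=-52.6953.
  t=0,j=0: stock 56.0000 → up 78.4000 (V=25.7047), down 38.0800 (V=-14.6153). Price 14.8318; hedge Δ=1.0000, bond B=-41.1682.
Check: Δ(0,0)·S0 + B(0,0) = 14.8318 = V0.

(0,0): Delta=1.0000 Bond=-41.1682
(1,0): Delta=1.0000 Bond=-52.6953
(1,1): Delta=1.0000 Bond=-52.6953
V0=14.8318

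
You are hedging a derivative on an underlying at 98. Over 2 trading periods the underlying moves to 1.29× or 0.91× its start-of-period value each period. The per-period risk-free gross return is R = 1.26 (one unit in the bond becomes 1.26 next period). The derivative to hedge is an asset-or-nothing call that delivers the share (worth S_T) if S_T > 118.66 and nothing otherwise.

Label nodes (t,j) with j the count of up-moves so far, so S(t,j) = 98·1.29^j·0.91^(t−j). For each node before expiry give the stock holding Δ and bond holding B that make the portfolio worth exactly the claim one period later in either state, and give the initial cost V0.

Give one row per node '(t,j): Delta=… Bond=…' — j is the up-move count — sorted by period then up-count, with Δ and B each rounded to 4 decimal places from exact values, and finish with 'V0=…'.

Since d<R<u, set p* = (R−d)/(u−d) = 0.9211; price each node as the discounted p*-expectation of its children.
At expiry t=2: V(2,0)=0.0000, V(2,1)=0.0000, V(2,2)=163.0818
(1,0): S=89.1800. Δ = (V_up−V_dn)/(S_up−S_dn) = (0.0000−0.0000)/(115.0422−81.1538) = 0.0000. V = [p*·0.0000 + (1−p*)·0.0000]/1.26 = 0.0000. B = V − Δ·S = 0.0000.
(1,1): S=126.4200. Δ = (V_up−V_dn)/(S_up−S_dn) = (163.0818−0.0000)/(163.0818−115.0422) = 3.3947. V = [p*·163.0818 + (1−p*)·0.0000]/1.26 = 119.2118. B = V − Δ·S = -309.9508.
(0,0): S=98.0000. Δ = (V_up−V_dn)/(S_up−S_dn) = (119.2118−0.0000)/(126.4200−89.1800) = 3.2012. V = [p*·119.2118 + (1−p*)·0.0000]/1.26 = 87.1432. B = V − Δ·S = -226.5722.
The time-0 hedge costs 87.1432, which is the no-arbitrage price.

(0,0): Delta=3.2012 Bond=-226.5722
(1,0): Delta=0.0000 Bond=0.0000
(1,1): Delta=3.3947 Bond=-309.9508
V0=87.1432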